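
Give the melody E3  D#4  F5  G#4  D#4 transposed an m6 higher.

C4 B4 Db6 E5 B4

E3 up a minor sixth is C4.
A minor sixth up from D#4 gives B4.
F5: a sixth up reaches D, and 8 semitones makes it Db6.
A minor sixth up from G#4 gives E5.
A minor sixth up from D#4 gives B4.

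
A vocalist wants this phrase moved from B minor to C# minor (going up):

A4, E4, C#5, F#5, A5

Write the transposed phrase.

B4 F#4 D#5 G#5 B5

B minor to C# minor up is a major second, so every note moves up by that interval.
A4 → B4
E4 → F#4
C#5 → D#5
F#5 → G#5
A5 → B5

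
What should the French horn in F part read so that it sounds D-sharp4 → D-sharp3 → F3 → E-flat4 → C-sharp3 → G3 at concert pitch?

A#4 A#3 C4 Bb4 G#3 D4

Written C4 sounds as F3 on the French horn in F, so concert pitches are written a perfect fifth up.
D#4 gives A#4
D#3 gives A#3
F3 gives C4
Eb4 gives Bb4
C#3 gives G#3
G3 gives D4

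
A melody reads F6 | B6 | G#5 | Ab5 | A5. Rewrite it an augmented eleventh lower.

F6 → Cb5
B6 → F5
G#5 → D4
Ab5 → Ebb4
A5 → Eb4

Cb5 F5 D4 Ebb4 Eb4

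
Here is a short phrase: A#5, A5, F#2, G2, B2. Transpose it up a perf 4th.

A#5 up a perfect fourth is D#6.
A5 up a perfect fourth is D6.
F#2 up a perfect fourth is B2.
A perfect fourth up from G2 gives C3.
A perfect fourth up from B2 gives E3.

D#6 D6 B2 C3 E3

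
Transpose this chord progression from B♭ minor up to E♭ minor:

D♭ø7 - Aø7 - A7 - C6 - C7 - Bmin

Gbø7 Dø7 D7 F6 F7 Emin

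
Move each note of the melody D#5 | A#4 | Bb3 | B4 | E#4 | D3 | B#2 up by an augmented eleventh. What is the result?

D#5 gives G##6
A#4 gives D##6
Bb3 gives E5
B4 gives E#6
E#4 gives A##5
D3 gives G#4
B#2 gives E##4

G##6 D##6 E5 E#6 A##5 G#4 E##4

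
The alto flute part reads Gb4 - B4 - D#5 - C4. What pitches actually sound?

Db4 F#4 A#4 G3

The alto flute sounds a perfect fourth below written, so transpose each written note down a perfect fourth.
Gb4 → Db4
B4 → F#4
D#5 → A#4
C4 → G3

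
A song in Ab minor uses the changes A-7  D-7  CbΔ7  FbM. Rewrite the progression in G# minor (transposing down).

Ab minor down to G# minor is a diminished second; each chord root moves by that interval while the quality stays the same.
A-7: root A down a diminished second → G##, giving G##-7.
D-7: root D down a diminished second → C##, giving C##-7.
CbΔ7: root Cb down a diminished second → B, giving BΔ7.
FbM: root Fb down a diminished second → E, giving EM.

G##-7 C##-7 BΔ7 EM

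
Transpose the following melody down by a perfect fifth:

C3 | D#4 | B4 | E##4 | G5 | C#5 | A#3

F2 G#3 E4 A##3 C5 F#4 D#3

C3: a fifth down reaches F, and 7 semitones makes it F2.
A perfect fifth down from D#4 gives G#3.
A perfect fifth down from B4 gives E4.
E##4: a fifth down reaches A, and 7 semitones makes it A##3.
A perfect fifth down from G5 gives C5.
C#5 down a perfect fifth is F#4.
A#3 down a perfect fifth is D#3.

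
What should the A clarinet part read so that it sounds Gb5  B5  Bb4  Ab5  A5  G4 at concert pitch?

Bbb5 D6 Db5 Cb6 C6 Bb4

Written C4 sounds as A3 on the A clarinet, so concert pitches are written a minor third up.
Gb5 gives Bbb5
B5 gives D6
Bb4 gives Db5
Ab5 gives Cb6
A5 gives C6
G4 gives Bb4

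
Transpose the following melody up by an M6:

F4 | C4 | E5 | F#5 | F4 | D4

A major sixth up from F4 gives D5.
C4 up a major sixth is A4.
E5: a sixth up reaches C, and 9 semitones makes it C#6.
F#5 up a major sixth is D#6.
F4 up a major sixth is D5.
D4: a sixth up reaches B, and 9 semitones makes it B4.

D5 A4 C#6 D#6 D5 B4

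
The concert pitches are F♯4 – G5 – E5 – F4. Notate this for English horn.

Written C4 sounds as F3 on the English horn, so concert pitches are written a perfect fifth up.
F#4 to C#5
G5 to D6
E5 to B5
F4 to C5

C#5 D6 B5 C5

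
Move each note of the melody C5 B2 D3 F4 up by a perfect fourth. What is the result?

F5 E3 G3 Bb4

C5: a fourth up reaches F, and 5 semitones makes it F5.
B2: a fourth up reaches E, and 5 semitones makes it E3.
A perfect fourth up from D3 gives G3.
F4: a fourth up reaches B, and 5 semitones makes it Bb4.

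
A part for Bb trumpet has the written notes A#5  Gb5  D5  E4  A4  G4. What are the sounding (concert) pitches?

The Bb trumpet sounds a major second below written, so transpose each written note down a major second.
A#5 gives G#5
Gb5 gives Fb5
D5 gives C5
E4 gives D4
A4 gives G4
G4 gives F4

G#5 Fb5 C5 D4 G4 F4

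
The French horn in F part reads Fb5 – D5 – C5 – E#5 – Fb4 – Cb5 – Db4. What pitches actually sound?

Written C4 on the French horn in F sounds as F3, a perfect fifth lower; apply that shift to every note.
Fb5 to Bbb4
D5 to G4
C5 to F4
E#5 to A#4
Fb4 to Bbb3
Cb5 to Fb4
Db4 to Gb3

Bbb4 G4 F4 A#4 Bbb3 Fb4 Gb3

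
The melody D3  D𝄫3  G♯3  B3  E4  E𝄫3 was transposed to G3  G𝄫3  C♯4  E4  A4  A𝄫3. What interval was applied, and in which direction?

up a perfect fourth

From D3 to G3 is 4 letter names — a fourth of some quality.
D3 to G3 is 5 semitones, which makes it a perfect fourth; the second version is higher, so the direction is up.
Checking another pair — Ebb3 → Abb3 — gives the same interval.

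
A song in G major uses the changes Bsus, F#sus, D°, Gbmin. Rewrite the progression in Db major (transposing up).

G major up to Db major is a diminished fifth; each chord root moves by that interval while the quality stays the same.
Bsus: root B up a diminished fifth → F, giving Fsus.
F#sus: root F# up a diminished fifth → C, giving Csus.
D°: root D up a diminished fifth → Ab, giving Ab°.
Gbmin: root Gb up a diminished fifth → Dbb, giving Dbbmin.

Fsus Csus Ab° Dbbmin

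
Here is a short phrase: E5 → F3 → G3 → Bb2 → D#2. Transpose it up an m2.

F5 Gb3 Ab3 Cb3 E2

E5: a second up reaches F, and 1 semitone makes it F5.
F3 up a minor second is Gb3.
A minor second up from G3 gives Ab3.
A minor second up from Bb2 gives Cb3.
A minor second up from D#2 gives E2.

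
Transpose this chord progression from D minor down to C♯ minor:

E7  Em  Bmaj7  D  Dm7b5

D#7 D#m A#maj7 C# C#m7b5

D minor down to C♯ minor is a minor second; each chord root moves by that interval while the quality stays the same.
E7: root E down a minor second → D#, giving D#7.
Em: root E down a minor second → D#, giving D#m.
Bmaj7: root B down a minor second → A#, giving A#maj7.
D: root D down a minor second → C#, giving C#.
Dm7b5: root D down a minor second → C#, giving C#m7b5.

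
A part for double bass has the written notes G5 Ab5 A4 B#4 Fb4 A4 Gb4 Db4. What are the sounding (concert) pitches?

The double bass sounds a perfect octave below written, so transpose each written note down a perfect octave.
G5 to G4
Ab5 to Ab4
A4 to A3
B#4 to B#3
Fb4 to Fb3
A4 to A3
Gb4 to Gb3
Db4 to Db3

G4 Ab4 A3 B#3 Fb3 A3 Gb3 Db3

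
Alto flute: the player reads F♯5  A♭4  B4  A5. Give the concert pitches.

Written C4 on the alto flute sounds as G3, a perfect fourth lower; apply that shift to every note.
F#5 becomes C#5
Ab4 becomes Eb4
B4 becomes F#4
A5 becomes E5

C#5 Eb4 F#4 E5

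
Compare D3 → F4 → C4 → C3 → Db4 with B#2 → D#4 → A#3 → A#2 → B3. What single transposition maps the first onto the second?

From D3 to B#2 is 3 letter names — a third of some quality.
B#2 to D3 is 2 semitones, which makes it a diminished third; the second version is lower, so the direction is down.
Checking another pair — Db4 → B3 — gives the same interval.

down a diminished third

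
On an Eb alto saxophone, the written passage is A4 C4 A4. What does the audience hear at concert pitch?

C4 Eb3 C4

The Eb alto saxophone sounds a major sixth below written, so transpose each written note down a major sixth.
A4 -> C4
C4 -> Eb3
A4 -> C4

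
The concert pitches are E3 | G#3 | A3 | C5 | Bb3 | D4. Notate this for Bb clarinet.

F#3 A#3 B3 D5 C4 E4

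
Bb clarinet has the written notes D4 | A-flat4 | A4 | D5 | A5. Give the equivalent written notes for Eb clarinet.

A3 Eb4 E4 A4 E5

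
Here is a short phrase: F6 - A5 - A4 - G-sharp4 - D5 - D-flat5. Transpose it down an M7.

F6: a seventh down reaches G, and 11 semitones makes it Gb5.
A5: a seventh down reaches B, and 11 semitones makes it Bb4.
A4 down a major seventh is Bb3.
A major seventh down from G#4 gives A3.
D5: a seventh down reaches E, and 11 semitones makes it Eb4.
A major seventh down from Db5 gives Ebb4.

Gb5 Bb4 Bb3 A3 Eb4 Ebb4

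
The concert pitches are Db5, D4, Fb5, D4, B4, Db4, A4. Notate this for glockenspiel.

Written C4 sounds as C6 on the glockenspiel, so concert pitches are written a perfect fifteenth down.
Db5 to Db3
D4 to D2
Fb5 to Fb3
D4 to D2
B4 to B2
Db4 to Db2
A4 to A2

Db3 D2 Fb3 D2 B2 Db2 A2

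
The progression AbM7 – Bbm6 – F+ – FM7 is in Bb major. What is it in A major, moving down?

Bb major down to A major is a minor second; each chord root moves by that interval while the quality stays the same.
AbM7: root Ab down a minor second → G, giving GM7.
Bbm6: root Bb down a minor second → A, giving Am6.
F+: root F down a minor second → E, giving E+.
FM7: root F down a minor second → E, giving EM7.

GM7 Am6 E+ EM7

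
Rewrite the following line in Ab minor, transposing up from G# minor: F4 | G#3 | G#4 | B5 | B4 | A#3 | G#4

Gbb4 Ab3 Ab4 Cb6 Cb5 Bb3 Ab4

G# minor to Ab minor up is a diminished second, so every note moves up by that interval.
F4 -> Gbb4
G#3 -> Ab3
G#4 -> Ab4
B5 -> Cb6
B4 -> Cb5
A#3 -> Bb3
G#4 -> Ab4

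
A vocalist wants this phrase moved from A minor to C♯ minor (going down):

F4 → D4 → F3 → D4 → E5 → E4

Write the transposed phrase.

From A down to C♯ is a minor sixth; apply that to each pitch.
F4 -> A3
D4 -> F#3
F3 -> A2
D4 -> F#3
E5 -> G#4
E4 -> G#3

A3 F#3 A2 F#3 G#4 G#3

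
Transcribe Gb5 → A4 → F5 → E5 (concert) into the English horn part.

Db6 E5 C6 B5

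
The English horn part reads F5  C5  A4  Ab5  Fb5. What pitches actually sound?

Bb4 F4 D4 Db5 Bbb4

Written C4 on the English horn sounds as F3, a perfect fifth lower; apply that shift to every note.
F5 -> Bb4
C5 -> F4
A4 -> D4
Ab5 -> Db5
Fb5 -> Bbb4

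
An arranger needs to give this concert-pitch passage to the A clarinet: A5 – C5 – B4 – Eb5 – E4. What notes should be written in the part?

Written C4 sounds as A3 on the A clarinet, so concert pitches are written a minor third up.
A5 becomes C6
C5 becomes Eb5
B4 becomes D5
Eb5 becomes Gb5
E4 becomes G4

C6 Eb5 D5 Gb5 G4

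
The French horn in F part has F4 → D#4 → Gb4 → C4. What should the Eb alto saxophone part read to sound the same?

First find concert pitch: the French horn in F sounds a perfect fifth below written, so F4 D#4 Gb4 C4 sounds Bb3 G#3 Cb4 F3.
Then write for Eb alto saxophone: it sounds a major sixth below written, so the part must be a major sixth above concert.
Bb3 → G4
G#3 → E#4
Cb4 → Ab4
F3 → D4

G4 E#4 Ab4 D4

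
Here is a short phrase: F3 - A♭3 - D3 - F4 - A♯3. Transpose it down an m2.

E3 G3 C#3 E4 G##3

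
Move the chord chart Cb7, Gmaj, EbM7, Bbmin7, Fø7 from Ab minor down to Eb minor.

Gb7 Dmaj BbM7 Fmin7 Cø7

Ab minor down to Eb minor is a perfect fourth; each chord root moves by that interval while the quality stays the same.
Cb7: root Cb down a perfect fourth → Gb, giving Gb7.
Gmaj: root G down a perfect fourth → D, giving Dmaj.
EbM7: root Eb down a perfect fourth → Bb, giving BbM7.
Bbmin7: root Bb down a perfect fourth → F, giving Fmin7.
Fø7: root F down a perfect fourth → C, giving Cø7.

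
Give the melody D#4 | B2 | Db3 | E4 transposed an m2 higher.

E4 C3 Ebb3 F4

D#4 up a minor second is E4.
A minor second up from B2 gives C3.
Db3: a second up reaches E, and 1 semitone makes it Ebb3.
E4 up a minor second is F4.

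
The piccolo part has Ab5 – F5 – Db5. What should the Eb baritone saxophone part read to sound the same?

First find concert pitch: the piccolo sounds a perfect octave above written, so Ab5 F5 Db5 sounds Ab6 F6 Db6.
Then write for Eb baritone saxophone: it sounds a major thirteenth below written, so the part must be a major thirteenth above concert.
Ab6 → F8
F6 → D8
Db6 → Bb7

F8 D8 Bb7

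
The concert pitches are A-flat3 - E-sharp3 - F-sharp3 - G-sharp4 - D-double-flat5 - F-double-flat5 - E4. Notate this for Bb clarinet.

Bb3 F##3 G#3 A#4 Ebb5 Gbb5 F#4

Written C4 sounds as Bb3 on the Bb clarinet, so concert pitches are written a major second up.
Ab3 to Bb3
E#3 to F##3
F#3 to G#3
G#4 to A#4
Dbb5 to Ebb5
Fbb5 to Gbb5
E4 to F#4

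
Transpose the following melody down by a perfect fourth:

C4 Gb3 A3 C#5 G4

G3 Db3 E3 G#4 D4

C4 down a perfect fourth is G3.
A perfect fourth down from Gb3 gives Db3.
A perfect fourth down from A3 gives E3.
A perfect fourth down from C#5 gives G#4.
G4 down a perfect fourth is D4.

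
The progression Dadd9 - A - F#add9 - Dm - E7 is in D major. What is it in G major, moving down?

Gadd9 D Badd9 Gm A7

D major down to G major is a perfect fifth; each chord root moves by that interval while the quality stays the same.
Dadd9: root D down a perfect fifth → G, giving Gadd9.
A: root A down a perfect fifth → D, giving D.
F#add9: root F# down a perfect fifth → B, giving Badd9.
Dm: root D down a perfect fifth → G, giving Gm.
E7: root E down a perfect fifth → A, giving A7.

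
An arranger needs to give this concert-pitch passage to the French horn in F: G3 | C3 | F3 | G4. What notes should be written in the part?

The French horn in F sounds a perfect fifth below written, so the written part must be a perfect fifth above concert — transpose each note up.
G3 becomes D4
C3 becomes G3
F3 becomes C4
G4 becomes D5

D4 G3 C4 D5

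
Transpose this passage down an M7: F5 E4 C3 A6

F5 to Gb4
E4 to F3
C3 to Db2
A6 to Bb5

Gb4 F3 Db2 Bb5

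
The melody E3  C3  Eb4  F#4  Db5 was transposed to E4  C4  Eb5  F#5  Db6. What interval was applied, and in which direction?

From E3 to E4 is 8 letter names — an octave of some quality.
E3 to E4 is 12 semitones, which makes it a perfect octave; the second version is higher, so the direction is up.
Checking another pair — Db5 → Db6 — gives the same interval.

up a perfect octave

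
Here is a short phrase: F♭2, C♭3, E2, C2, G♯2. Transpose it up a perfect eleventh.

Bbb3 Fb4 A3 F3 C#4

Fb2 to Bbb3
Cb3 to Fb4
E2 to A3
C2 to F3
G#2 to C#4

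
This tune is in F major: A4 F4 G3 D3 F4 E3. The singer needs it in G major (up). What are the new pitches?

B4 G4 A3 E3 G4 F#3

From F up to G is a major second; apply that to each pitch.
A4 -> B4
F4 -> G4
G3 -> A3
D3 -> E3
F4 -> G4
E3 -> F#3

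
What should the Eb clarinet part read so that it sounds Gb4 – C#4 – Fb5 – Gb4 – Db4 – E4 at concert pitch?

Eb4 A#3 Db5 Eb4 Bb3 C#4

The Eb clarinet sounds a minor third above written, so the written part must be a minor third below concert — transpose each note down.
Gb4 -> Eb4
C#4 -> A#3
Fb5 -> Db5
Gb4 -> Eb4
Db4 -> Bb3
E4 -> C#4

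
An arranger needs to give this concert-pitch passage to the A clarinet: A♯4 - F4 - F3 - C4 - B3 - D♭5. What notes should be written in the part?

C#5 Ab4 Ab3 Eb4 D4 Fb5

The A clarinet sounds a minor third below written, so the written part must be a minor third above concert — transpose each note up.
A#4 -> C#5
F4 -> Ab4
F3 -> Ab3
C4 -> Eb4
B3 -> D4
Db5 -> Fb5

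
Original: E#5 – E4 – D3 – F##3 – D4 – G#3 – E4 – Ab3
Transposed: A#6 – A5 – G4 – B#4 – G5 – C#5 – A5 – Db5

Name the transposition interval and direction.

up a perfect eleventh

Take the first pair: E#5 → A#6. E to A spans 11 letter names, so the interval is some kind of eleventh.
E#5 to A#6 is 17 semitones, which makes it a perfect eleventh; the second version is higher, so the direction is up.
Checking another pair — Ab3 → Db5 — gives the same interval.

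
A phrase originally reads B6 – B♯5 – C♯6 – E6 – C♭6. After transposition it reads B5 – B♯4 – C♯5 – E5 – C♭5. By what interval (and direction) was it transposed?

down a perfect octave

From B6 to B5 is 8 letter names — an octave of some quality.
B5 to B6 is 12 semitones, which makes it a perfect octave; the second version is lower, so the direction is down.
Checking another pair — Cb6 → Cb5 — gives the same interval.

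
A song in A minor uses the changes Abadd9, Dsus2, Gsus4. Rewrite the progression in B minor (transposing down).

A minor down to B minor is a minor seventh; each chord root moves by that interval while the quality stays the same.
Abadd9: root Ab down a minor seventh → Bb, giving Bbadd9.
Dsus2: root D down a minor seventh → E, giving Esus2.
Gsus4: root G down a minor seventh → A, giving Asus4.

Bbadd9 Esus2 Asus4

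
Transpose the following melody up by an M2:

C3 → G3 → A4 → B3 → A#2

D3 A3 B4 C#4 B#2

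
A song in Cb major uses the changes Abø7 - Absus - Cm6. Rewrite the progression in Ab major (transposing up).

Cb major up to Ab major is a major sixth; each chord root moves by that interval while the quality stays the same.
Abø7: root Ab up a major sixth → F, giving Fø7.
Absus: root Ab up a major sixth → F, giving Fsus.
Cm6: root C up a major sixth → A, giving Am6.

Fø7 Fsus Am6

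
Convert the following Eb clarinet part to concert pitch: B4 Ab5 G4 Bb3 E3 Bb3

D5 Cb6 Bb4 Db4 G3 Db4

The Eb clarinet sounds a minor third above written, so transpose each written note up a minor third.
B4 → D5
Ab5 → Cb6
G4 → Bb4
Bb3 → Db4
E3 → G3
Bb3 → Db4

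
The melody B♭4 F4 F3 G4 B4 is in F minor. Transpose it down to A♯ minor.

D#4 A#3 A#2 B#3 D##4

F minor to A♯ minor down is a diminished sixth, so every note moves down by that interval.
Bb4 → D#4
F4 → A#3
F3 → A#2
G4 → B#3
B4 → D##4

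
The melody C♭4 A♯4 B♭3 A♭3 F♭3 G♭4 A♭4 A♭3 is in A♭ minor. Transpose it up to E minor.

G4 E##5 F#4 E4 C4 D5 E5 E4

A♭ minor to E minor up is an augmented fifth, so every note moves up by that interval.
Cb4 to G4
A#4 to E##5
Bb3 to F#4
Ab3 to E4
Fb3 to C4
Gb4 to D5
Ab4 to E5
Ab3 to E4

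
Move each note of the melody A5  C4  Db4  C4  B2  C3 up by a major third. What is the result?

C#6 E4 F4 E4 D#3 E3

A5 up a major third is C#6.
C4: a third up reaches E, and 4 semitones makes it E4.
A major third up from Db4 gives F4.
C4: a third up reaches E, and 4 semitones makes it E4.
A major third up from B2 gives D#3.
C3 up a major third is E3.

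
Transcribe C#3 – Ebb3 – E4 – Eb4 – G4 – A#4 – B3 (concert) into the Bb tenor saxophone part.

The Bb tenor saxophone sounds a major ninth below written, so the written part must be a major ninth above concert — transpose each note up.
C#3 becomes D#4
Ebb3 becomes Fb4
E4 becomes F#5
Eb4 becomes F5
G4 becomes A5
A#4 becomes B#5
B3 becomes C#5

D#4 Fb4 F#5 F5 A5 B#5 C#5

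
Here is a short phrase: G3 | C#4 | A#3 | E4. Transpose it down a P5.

C3 F#3 D#3 A3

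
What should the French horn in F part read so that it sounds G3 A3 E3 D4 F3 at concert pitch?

D4 E4 B3 A4 C4

Written C4 sounds as F3 on the French horn in F, so concert pitches are written a perfect fifth up.
G3 becomes D4
A3 becomes E4
E3 becomes B3
D4 becomes A4
F3 becomes C4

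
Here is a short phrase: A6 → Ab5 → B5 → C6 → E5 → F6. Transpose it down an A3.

An augmented third down from A6 gives Fb6.
An augmented third down from Ab5 gives Fbb5.
B5: a third down reaches G, and 5 semitones makes it Gb5.
C6 down an augmented third is Abb5.
An augmented third down from E5 gives Cb5.
An augmented third down from F6 gives Dbb6.

Fb6 Fbb5 Gb5 Abb5 Cb5 Dbb6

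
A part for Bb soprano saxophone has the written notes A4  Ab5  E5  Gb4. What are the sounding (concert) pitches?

G4 Gb5 D5 Fb4

The Bb soprano saxophone sounds a major second below written, so transpose each written note down a major second.
A4 → G4
Ab5 → Gb5
E5 → D5
Gb4 → Fb4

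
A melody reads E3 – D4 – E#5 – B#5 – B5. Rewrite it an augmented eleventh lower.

Bb1 Ab2 B3 F#4 F4

E3 gives Bb1
D4 gives Ab2
E#5 gives B3
B#5 gives F#4
B5 gives F4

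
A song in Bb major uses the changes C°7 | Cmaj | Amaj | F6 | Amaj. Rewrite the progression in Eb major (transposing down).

F°7 Fmaj Dmaj Bb6 Dmaj

Bb major down to Eb major is a perfect fifth; each chord root moves by that interval while the quality stays the same.
C°7: root C down a perfect fifth → F, giving F°7.
Cmaj: root C down a perfect fifth → F, giving Fmaj.
Amaj: root A down a perfect fifth → D, giving Dmaj.
F6: root F down a perfect fifth → Bb, giving Bb6.
Amaj: root A down a perfect fifth → D, giving Dmaj.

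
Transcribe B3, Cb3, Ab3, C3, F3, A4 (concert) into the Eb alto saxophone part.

The Eb alto saxophone sounds a major sixth below written, so the written part must be a major sixth above concert — transpose each note up.
B3 -> G#4
Cb3 -> Ab3
Ab3 -> F4
C3 -> A3
F3 -> D4
A4 -> F#5

G#4 Ab3 F4 A3 D4 F#5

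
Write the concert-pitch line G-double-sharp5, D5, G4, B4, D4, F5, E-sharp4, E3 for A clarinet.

Written C4 sounds as A3 on the A clarinet, so concert pitches are written a minor third up.
G##5 to B#5
D5 to F5
G4 to Bb4
B4 to D5
D4 to F4
F5 to Ab5
E#4 to G#4
E3 to G3

B#5 F5 Bb4 D5 F4 Ab5 G#4 G3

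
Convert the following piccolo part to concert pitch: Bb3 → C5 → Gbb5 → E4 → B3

Bb4 C6 Gbb6 E5 B4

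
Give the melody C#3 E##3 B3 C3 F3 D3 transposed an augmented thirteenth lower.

An augmented thirteenth down from C#3 gives Eb1.
E##3 down an augmented thirteenth is G#1.
B3: a thirteenth down reaches D, and 22 semitones makes it Db2.
An augmented thirteenth down from C3 gives Ebb1.
F3 down an augmented thirteenth is Abb1.
D3 down an augmented thirteenth is Fb1.

Eb1 G#1 Db2 Ebb1 Abb1 Fb1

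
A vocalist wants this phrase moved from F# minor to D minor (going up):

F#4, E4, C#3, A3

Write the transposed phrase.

D5 C5 A3 F4

From F# up to D is a minor sixth; apply that to each pitch.
F#4 → D5
E4 → C5
C#3 → A3
A3 → F4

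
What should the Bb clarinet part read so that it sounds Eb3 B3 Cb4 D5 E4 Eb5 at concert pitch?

F3 C#4 Db4 E5 F#4 F5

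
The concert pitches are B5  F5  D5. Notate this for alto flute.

E6 Bb5 G5

The alto flute sounds a perfect fourth below written, so the written part must be a perfect fourth above concert — transpose each note up.
B5 → E6
F5 → Bb5
D5 → G5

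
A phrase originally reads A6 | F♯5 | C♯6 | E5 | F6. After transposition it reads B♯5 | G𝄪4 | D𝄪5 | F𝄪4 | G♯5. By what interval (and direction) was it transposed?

down a diminished seventh

Take the first pair: A6 → B#5. A to B spans 7 letter names, so the interval is some kind of seventh.
B#5 to A6 is 9 semitones, which makes it a diminished seventh; the second version is lower, so the direction is down.
Checking another pair — F6 → G#5 — gives the same interval.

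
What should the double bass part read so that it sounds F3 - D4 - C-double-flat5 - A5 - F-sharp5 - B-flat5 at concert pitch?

Written C4 sounds as C3 on the double bass, so concert pitches are written a perfect octave up.
F3 gives F4
D4 gives D5
Cbb5 gives Cbb6
A5 gives A6
F#5 gives F#6
Bb5 gives Bb6

F4 D5 Cbb6 A6 F#6 Bb6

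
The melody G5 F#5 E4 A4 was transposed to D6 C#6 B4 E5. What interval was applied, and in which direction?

up a perfect fifth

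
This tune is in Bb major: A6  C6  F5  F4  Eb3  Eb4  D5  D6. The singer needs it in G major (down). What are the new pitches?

From Bb down to G is a minor third; apply that to each pitch.
A6 to F#6
C6 to A5
F5 to D5
F4 to D4
Eb3 to C3
Eb4 to C4
D5 to B4
D6 to B5

F#6 A5 D5 D4 C3 C4 B4 B5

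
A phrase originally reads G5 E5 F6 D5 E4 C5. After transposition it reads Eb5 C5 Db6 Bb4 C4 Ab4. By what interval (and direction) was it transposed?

down a major third

Take the first pair: G5 → Eb5. G to E spans 3 letter names, so the interval is some kind of third.
Eb5 to G5 is 4 semitones, which makes it a major third; the second version is lower, so the direction is down.
Checking another pair — C5 → Ab4 — gives the same interval.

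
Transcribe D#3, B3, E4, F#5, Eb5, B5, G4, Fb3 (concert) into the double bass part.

D#4 B4 E5 F#6 Eb6 B6 G5 Fb4

Written C4 sounds as C3 on the double bass, so concert pitches are written a perfect octave up.
D#3 becomes D#4
B3 becomes B4
E4 becomes E5
F#5 becomes F#6
Eb5 becomes Eb6
B5 becomes B6
G4 becomes G5
Fb3 becomes Fb4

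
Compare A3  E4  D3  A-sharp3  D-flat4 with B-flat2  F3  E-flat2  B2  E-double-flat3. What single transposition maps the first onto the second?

Take the first pair: A3 → Bb2. A to B spans 7 letter names, so the interval is some kind of seventh.
Bb2 to A3 is 11 semitones, which makes it a major seventh; the second version is lower, so the direction is down.
Checking another pair — Db4 → Ebb3 — gives the same interval.

down a major seventh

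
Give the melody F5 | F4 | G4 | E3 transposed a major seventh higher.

E6 E5 F#5 D#4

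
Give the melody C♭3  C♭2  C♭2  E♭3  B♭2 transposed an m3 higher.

Ebb3 Ebb2 Ebb2 Gb3 Db3

Cb3 gives Ebb3
Cb2 gives Ebb2
Cb2 gives Ebb2
Eb3 gives Gb3
Bb2 gives Db3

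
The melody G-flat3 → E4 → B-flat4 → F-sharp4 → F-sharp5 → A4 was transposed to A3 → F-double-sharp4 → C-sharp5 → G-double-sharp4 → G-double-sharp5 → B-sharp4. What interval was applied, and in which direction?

up an augmented second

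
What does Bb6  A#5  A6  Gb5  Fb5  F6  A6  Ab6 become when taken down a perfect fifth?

Eb6 D#5 D6 Cb5 Bbb4 Bb5 D6 Db6

Bb6: a fifth down reaches E, and 7 semitones makes it Eb6.
A perfect fifth down from A#5 gives D#5.
A6 down a perfect fifth is D6.
Gb5 down a perfect fifth is Cb5.
A perfect fifth down from Fb5 gives Bbb4.
A perfect fifth down from F6 gives Bb5.
A6: a fifth down reaches D, and 7 semitones makes it D6.
Ab6: a fifth down reaches D, and 7 semitones makes it Db6.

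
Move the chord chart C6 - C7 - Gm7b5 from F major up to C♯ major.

F major up to C♯ major is an augmented fifth; each chord root moves by that interval while the quality stays the same.
C6: root C up an augmented fifth → G#, giving G#6.
C7: root C up an augmented fifth → G#, giving G#7.
Gm7b5: root G up an augmented fifth → D#, giving D#m7b5.

G#6 G#7 D#m7b5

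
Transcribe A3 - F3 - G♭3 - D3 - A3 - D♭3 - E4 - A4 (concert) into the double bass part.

A4 F4 Gb4 D4 A4 Db4 E5 A5

Written C4 sounds as C3 on the double bass, so concert pitches are written a perfect octave up.
A3 -> A4
F3 -> F4
Gb3 -> Gb4
D3 -> D4
A3 -> A4
Db3 -> Db4
E4 -> E5
A4 -> A5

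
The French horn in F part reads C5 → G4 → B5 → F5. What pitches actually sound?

F4 C4 E5 Bb4

The French horn in F sounds a perfect fifth below written, so transpose each written note down a perfect fifth.
C5 to F4
G4 to C4
B5 to E5
F5 to Bb4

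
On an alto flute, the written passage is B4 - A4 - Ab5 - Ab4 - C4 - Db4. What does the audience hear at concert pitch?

Written C4 on the alto flute sounds as G3, a perfect fourth lower; apply that shift to every note.
B4 to F#4
A4 to E4
Ab5 to Eb5
Ab4 to Eb4
C4 to G3
Db4 to Ab3

F#4 E4 Eb5 Eb4 G3 Ab3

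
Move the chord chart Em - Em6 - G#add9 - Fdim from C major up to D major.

F#m F#m6 A#add9 Gdim

C major up to D major is a major second; each chord root moves by that interval while the quality stays the same.
Em: root E up a major second → F#, giving F#m.
Em6: root E up a major second → F#, giving F#m6.
G#add9: root G# up a major second → A#, giving A#add9.
Fdim: root F up a major second → G, giving Gdim.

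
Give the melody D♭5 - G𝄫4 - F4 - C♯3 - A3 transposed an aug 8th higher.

Db5 up an augmented octave is D6.
Gbb4 up an augmented octave is Gb5.
F4: an octave up reaches F, and 13 semitones makes it F#5.
C#3 up an augmented octave is C##4.
A3 up an augmented octave is A#4.

D6 Gb5 F#5 C##4 A#4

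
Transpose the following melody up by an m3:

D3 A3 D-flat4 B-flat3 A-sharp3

A minor third up from D3 gives F3.
A3 up a minor third is C4.
A minor third up from Db4 gives Fb4.
A minor third up from Bb3 gives Db4.
A minor third up from A#3 gives C#4.

F3 C4 Fb4 Db4 C#4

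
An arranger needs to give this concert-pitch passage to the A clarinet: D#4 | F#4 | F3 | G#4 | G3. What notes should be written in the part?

Written C4 sounds as A3 on the A clarinet, so concert pitches are written a minor third up.
D#4 becomes F#4
F#4 becomes A4
F3 becomes Ab3
G#4 becomes B4
G3 becomes Bb3

F#4 A4 Ab3 B4 Bb3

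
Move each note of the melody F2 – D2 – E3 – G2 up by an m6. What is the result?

F2 up a minor sixth is Db3.
D2 up a minor sixth is Bb2.
E3: a sixth up reaches C, and 8 semitones makes it C4.
A minor sixth up from G2 gives Eb3.

Db3 Bb2 C4 Eb3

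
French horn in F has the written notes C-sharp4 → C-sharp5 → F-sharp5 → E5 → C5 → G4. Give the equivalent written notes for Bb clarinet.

G#3 G#4 C#5 B4 G4 D4

First find concert pitch: the French horn in F sounds a perfect fifth below written, so C-sharp4 C-sharp5 F-sharp5 E5 C5 G4 sounds F#3 F#4 B4 A4 F4 C4.
Then write for Bb clarinet: it sounds a major second below written, so the part must be a major second above concert.
F#3 → G#3
F#4 → G#4
B4 → C#5
A4 → B4
F4 → G4
C4 → D4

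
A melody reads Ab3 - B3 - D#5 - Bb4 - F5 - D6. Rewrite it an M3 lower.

Fb3 G3 B4 Gb4 Db5 Bb5

Ab3 down a major third is Fb3.
A major third down from B3 gives G3.
D#5 down a major third is B4.
A major third down from Bb4 gives Gb4.
F5 down a major third is Db5.
A major third down from D6 gives Bb5.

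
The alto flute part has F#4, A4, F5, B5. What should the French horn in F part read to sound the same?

First find concert pitch: the alto flute sounds a perfect fourth below written, so F#4 A4 F5 B5 sounds C#4 E4 C5 F#5.
Then write for French horn in F: it sounds a perfect fifth below written, so the part must be a perfect fifth above concert.
C#4 → G#4
E4 → B4
C5 → G5
F#5 → C#6

G#4 B4 G5 C#6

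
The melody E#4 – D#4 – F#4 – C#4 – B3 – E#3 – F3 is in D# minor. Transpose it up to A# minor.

D# minor to A# minor up is a perfect fifth, so every note moves up by that interval.
E#4 -> B#4
D#4 -> A#4
F#4 -> C#5
C#4 -> G#4
B3 -> F#4
E#3 -> B#3
F3 -> C4

B#4 A#4 C#5 G#4 F#4 B#3 C4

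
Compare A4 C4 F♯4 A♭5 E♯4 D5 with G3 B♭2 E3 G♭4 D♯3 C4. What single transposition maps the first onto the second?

From A4 to G3 is 9 letter names — a ninth of some quality.
G3 to A4 is 14 semitones, which makes it a major ninth; the second version is lower, so the direction is down.
Checking another pair — D5 → C4 — gives the same interval.

down a major ninth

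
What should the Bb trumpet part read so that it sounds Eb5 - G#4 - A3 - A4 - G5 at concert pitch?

F5 A#4 B3 B4 A5

The Bb trumpet sounds a major second below written, so the written part must be a major second above concert — transpose each note up.
Eb5 -> F5
G#4 -> A#4
A3 -> B3
A4 -> B4
G5 -> A5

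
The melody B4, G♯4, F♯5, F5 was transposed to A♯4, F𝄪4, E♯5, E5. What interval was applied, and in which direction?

down a minor second

Take the first pair: B4 → A#4. B to A spans 2 letter names, so the interval is some kind of second.
A#4 to B4 is 1 semitone, which makes it a minor second; the second version is lower, so the direction is down.
Checking another pair — F5 → E5 — gives the same interval.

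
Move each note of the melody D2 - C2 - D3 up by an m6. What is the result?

Bb2 Ab2 Bb3

D2 to Bb2
C2 to Ab2
D3 to Bb3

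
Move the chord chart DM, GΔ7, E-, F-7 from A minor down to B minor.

A minor down to B minor is a minor seventh; each chord root moves by that interval while the quality stays the same.
DM: root D down a minor seventh → E, giving EM.
GΔ7: root G down a minor seventh → A, giving AΔ7.
E-: root E down a minor seventh → F#, giving F#-.
F-7: root F down a minor seventh → G, giving G-7.

EM AΔ7 F#- G-7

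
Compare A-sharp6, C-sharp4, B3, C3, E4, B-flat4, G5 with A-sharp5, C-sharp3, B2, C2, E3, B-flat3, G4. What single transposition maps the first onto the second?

down a perfect octave

From A#6 to A#5 is 8 letter names — an octave of some quality.
A#5 to A#6 is 12 semitones, which makes it a perfect octave; the second version is lower, so the direction is down.
Checking another pair — G5 → G4 — gives the same interval.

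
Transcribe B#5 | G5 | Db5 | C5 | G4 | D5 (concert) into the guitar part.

B#6 G6 Db6 C6 G5 D6

The guitar sounds a perfect octave below written, so the written part must be a perfect octave above concert — transpose each note up.
B#5 to B#6
G5 to G6
Db5 to Db6
C5 to C6
G4 to G5
D5 to D6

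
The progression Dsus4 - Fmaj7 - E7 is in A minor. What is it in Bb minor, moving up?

A minor up to Bb minor is a minor second; each chord root moves by that interval while the quality stays the same.
Dsus4: root D up a minor second → Eb, giving Ebsus4.
Fmaj7: root F up a minor second → Gb, giving Gbmaj7.
E7: root E up a minor second → F, giving F7.

Ebsus4 Gbmaj7 F7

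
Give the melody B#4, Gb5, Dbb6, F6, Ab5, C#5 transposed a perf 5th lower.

E#4 Cb5 Gbb5 Bb5 Db5 F#4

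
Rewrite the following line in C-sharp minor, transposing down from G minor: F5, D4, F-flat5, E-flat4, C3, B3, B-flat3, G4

G minor to C-sharp minor down is a diminished fifth, so every note moves down by that interval.
F5 -> B4
D4 -> G#3
Fb5 -> Bb4
Eb4 -> A3
C3 -> F#2
B3 -> E#3
Bb3 -> E3
G4 -> C#4

B4 G#3 Bb4 A3 F#2 E#3 E3 C#4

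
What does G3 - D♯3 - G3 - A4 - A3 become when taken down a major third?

A major third down from G3 gives Eb3.
A major third down from D#3 gives B2.
G3: a third down reaches E, and 4 semitones makes it Eb3.
A4 down a major third is F4.
A major third down from A3 gives F3.

Eb3 B2 Eb3 F4 F3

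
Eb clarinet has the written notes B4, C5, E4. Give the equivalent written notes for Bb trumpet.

E5 F5 A4

First find concert pitch: the Eb clarinet sounds a minor third above written, so B4 C5 E4 sounds D5 Eb5 G4.
Then write for Bb trumpet: it sounds a major second below written, so the part must be a major second above concert.
D5 → E5
Eb5 → F5
G4 → A4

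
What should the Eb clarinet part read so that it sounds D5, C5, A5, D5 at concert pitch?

Written C4 sounds as Eb4 on the Eb clarinet, so concert pitches are written a minor third down.
D5 gives B4
C5 gives A4
A5 gives F#5
D5 gives B4

B4 A4 F#5 B4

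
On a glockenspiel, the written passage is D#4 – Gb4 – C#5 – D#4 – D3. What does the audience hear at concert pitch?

D#6 Gb6 C#7 D#6 D5

Written C4 on the glockenspiel sounds as C6, a perfect fifteenth higher; apply that shift to every note.
D#4 gives D#6
Gb4 gives Gb6
C#5 gives C#7
D#4 gives D#6
D3 gives D5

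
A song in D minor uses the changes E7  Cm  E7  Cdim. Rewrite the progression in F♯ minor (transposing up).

G#7 Em G#7 Edim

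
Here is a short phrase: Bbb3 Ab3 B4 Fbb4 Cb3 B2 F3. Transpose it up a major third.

Db4 C4 D#5 Abb4 Eb3 D#3 A3

Bbb3 -> Db4
Ab3 -> C4
B4 -> D#5
Fbb4 -> Abb4
Cb3 -> Eb3
B2 -> D#3
F3 -> A3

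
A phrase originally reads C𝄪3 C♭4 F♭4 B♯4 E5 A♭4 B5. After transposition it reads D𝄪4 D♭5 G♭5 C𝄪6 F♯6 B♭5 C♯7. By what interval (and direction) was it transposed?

From C##3 to D##4 is 9 letter names — a ninth of some quality.
C##3 to D##4 is 14 semitones, which makes it a major ninth; the second version is higher, so the direction is up.
Checking another pair — B5 → C#7 — gives the same interval.

up a major ninth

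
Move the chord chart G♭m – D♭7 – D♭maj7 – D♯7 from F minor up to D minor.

F minor up to D minor is a major sixth; each chord root moves by that interval while the quality stays the same.
G♭m: root G♭ up a major sixth → Eb, giving Ebm.
D♭7: root D♭ up a major sixth → Bb, giving Bb7.
D♭maj7: root D♭ up a major sixth → Bb, giving Bbmaj7.
D♯7: root D♯ up a major sixth → B#, giving B#7.

Ebm Bb7 Bbmaj7 B#7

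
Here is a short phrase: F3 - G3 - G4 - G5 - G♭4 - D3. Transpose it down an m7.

G2 A2 A3 A4 Ab3 E2

F3 -> G2
G3 -> A2
G4 -> A3
G5 -> A4
Gb4 -> Ab3
D3 -> E2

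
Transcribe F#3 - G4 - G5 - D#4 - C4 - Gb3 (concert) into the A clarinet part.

A3 Bb4 Bb5 F#4 Eb4 Bbb3

The A clarinet sounds a minor third below written, so the written part must be a minor third above concert — transpose each note up.
F#3 becomes A3
G4 becomes Bb4
G5 becomes Bb5
D#4 becomes F#4
C4 becomes Eb4
Gb3 becomes Bbb3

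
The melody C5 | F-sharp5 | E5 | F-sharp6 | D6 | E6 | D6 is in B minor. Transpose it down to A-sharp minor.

B4 E#5 D#5 E#6 C#6 D#6 C#6

B minor to A-sharp minor down is a minor second, so every note moves down by that interval.
C5 becomes B4
F#5 becomes E#5
E5 becomes D#5
F#6 becomes E#6
D6 becomes C#6
E6 becomes D#6
D6 becomes C#6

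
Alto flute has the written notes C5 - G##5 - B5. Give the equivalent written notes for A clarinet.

First find concert pitch: the alto flute sounds a perfect fourth below written, so C5 G##5 B5 sounds G4 D##5 F#5.
Then write for A clarinet: it sounds a minor third below written, so the part must be a minor third above concert.
G4 → Bb4
D##5 → F##5
F#5 → A5

Bb4 F##5 A5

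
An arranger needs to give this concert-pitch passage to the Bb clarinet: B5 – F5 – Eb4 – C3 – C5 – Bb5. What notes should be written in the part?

Written C4 sounds as Bb3 on the Bb clarinet, so concert pitches are written a major second up.
B5 gives C#6
F5 gives G5
Eb4 gives F4
C3 gives D3
C5 gives D5
Bb5 gives C6

C#6 G5 F4 D3 D5 C6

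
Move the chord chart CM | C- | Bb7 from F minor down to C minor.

F minor down to C minor is a perfect fourth; each chord root moves by that interval while the quality stays the same.
CM: root C down a perfect fourth → G, giving GM.
C-: root C down a perfect fourth → G, giving G-.
Bb7: root Bb down a perfect fourth → F, giving F7.

GM G- F7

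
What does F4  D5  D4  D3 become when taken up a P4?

Bb4 G5 G4 G3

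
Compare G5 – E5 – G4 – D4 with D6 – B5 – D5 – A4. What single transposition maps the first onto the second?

up a perfect fifth

From G5 to D6 is 5 letter names — a fifth of some quality.
G5 to D6 is 7 semitones, which makes it a perfect fifth; the second version is higher, so the direction is up.
Checking another pair — D4 → A4 — gives the same interval.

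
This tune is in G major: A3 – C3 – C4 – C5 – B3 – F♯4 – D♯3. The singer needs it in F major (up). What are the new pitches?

G4 Bb3 Bb4 Bb5 A4 E5 C#4

G major to F major up is a minor seventh, so every note moves up by that interval.
A3 → G4
C3 → Bb3
C4 → Bb4
C5 → Bb5
B3 → A4
F#4 → E5
D#3 → C#4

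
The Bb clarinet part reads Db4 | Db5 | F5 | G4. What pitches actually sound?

Written C4 on the Bb clarinet sounds as Bb3, a major second lower; apply that shift to every note.
Db4 gives Cb4
Db5 gives Cb5
F5 gives Eb5
G4 gives F4

Cb4 Cb5 Eb5 F4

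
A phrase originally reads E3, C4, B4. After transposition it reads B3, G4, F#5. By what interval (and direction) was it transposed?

up a perfect fifth

From E3 to B3 is 5 letter names — a fifth of some quality.
E3 to B3 is 7 semitones, which makes it a perfect fifth; the second version is higher, so the direction is up.
Checking another pair — B4 → F#5 — gives the same interval.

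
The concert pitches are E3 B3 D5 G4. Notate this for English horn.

The English horn sounds a perfect fifth below written, so the written part must be a perfect fifth above concert — transpose each note up.
E3 → B3
B3 → F#4
D5 → A5
G4 → D5

B3 F#4 A5 D5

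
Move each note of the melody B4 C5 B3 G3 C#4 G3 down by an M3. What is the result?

B4 gives G4
C5 gives Ab4
B3 gives G3
G3 gives Eb3
C#4 gives A3
G3 gives Eb3

G4 Ab4 G3 Eb3 A3 Eb3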